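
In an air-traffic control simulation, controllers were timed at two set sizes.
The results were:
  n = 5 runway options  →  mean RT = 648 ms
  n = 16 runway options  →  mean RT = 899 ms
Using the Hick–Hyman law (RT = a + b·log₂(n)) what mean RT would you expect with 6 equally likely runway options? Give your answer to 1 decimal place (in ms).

With log₂ n on the abscissa the relation is linear; from the two conditions:
  b = (899 − 648) / (log₂ 16 − log₂ 5) = 251 / (4 − 2.3219) = 149.576 ms/bit
  a = 648 − 149.576 × 2.3219 = 300.694 ms
Then RT(6) = 300.694 + 149.576 × log₂ 6 = 300.694 + 149.576 × 2.5850 ≈ 687.344 ms.

687.3 ms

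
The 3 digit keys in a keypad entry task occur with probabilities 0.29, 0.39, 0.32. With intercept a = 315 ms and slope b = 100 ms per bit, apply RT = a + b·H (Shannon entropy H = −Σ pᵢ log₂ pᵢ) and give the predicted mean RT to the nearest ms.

H = 0.29·log₂(1/0.29) + 0.39·log₂(1/0.39) + 0.32·log₂(1/0.32) = 1.5737 bits.
RT = 315 + 100 × 1.5737 = 472.37 ms.

472 ms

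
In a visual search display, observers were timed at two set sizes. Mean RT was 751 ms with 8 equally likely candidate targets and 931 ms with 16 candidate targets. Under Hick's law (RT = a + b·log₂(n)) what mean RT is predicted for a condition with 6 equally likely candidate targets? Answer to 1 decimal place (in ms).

676.3 ms

Solve the two-equation system in a and b:
  b = (931 − 751) / (log₂ 16 − log₂ 8) = 180 / (4 − 3) = 180.000 ms/bit
  a = 751 − 180.000 × 3 = 211.000 ms
Then RT(6) = 211.000 + 180.000 × log₂ 6 = 211.000 + 180.000 × 2.5850 ≈ 676.293 ms.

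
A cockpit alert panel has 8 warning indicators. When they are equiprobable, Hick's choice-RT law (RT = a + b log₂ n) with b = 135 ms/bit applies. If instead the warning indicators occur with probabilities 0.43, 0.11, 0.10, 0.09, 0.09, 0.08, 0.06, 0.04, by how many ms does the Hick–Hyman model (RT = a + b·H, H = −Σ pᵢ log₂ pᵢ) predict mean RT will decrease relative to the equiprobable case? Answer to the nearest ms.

60 ms

Equiprobable entropy H₀ = log₂ 8 = 3.0000 bits.
Skewed entropy H = −Σ pᵢ log₂ pᵢ = 2.5521 bits.
ΔRT = b·(H₀ − H) = 135 × 0.4479 = 60.46 ms.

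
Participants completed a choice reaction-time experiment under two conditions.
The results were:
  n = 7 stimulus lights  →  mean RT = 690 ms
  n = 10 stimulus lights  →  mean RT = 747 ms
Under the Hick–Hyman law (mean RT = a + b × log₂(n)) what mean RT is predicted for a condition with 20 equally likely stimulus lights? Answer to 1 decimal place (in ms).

Solve the two-equation system in a and b:
  b = (747 − 690) / (log₂ 10 − log₂ 7) = 57 / (3.3219 − 2.8074) = 110.771 ms/bit
  a = 690 − 110.771 × 2.8074 = 379.025 ms
Then RT(20) = 379.025 + 110.771 × log₂ 20 = 379.025 + 110.771 × 4.3219 ≈ 857.771 ms.

857.8 ms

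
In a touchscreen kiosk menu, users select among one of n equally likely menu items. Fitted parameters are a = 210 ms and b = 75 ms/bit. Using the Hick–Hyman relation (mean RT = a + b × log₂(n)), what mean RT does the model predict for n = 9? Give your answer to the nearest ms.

log₂(9) = 3.1699 bits, so RT = 210 + 75 × 3.1699 ≈ 447.744 ms.

448 ms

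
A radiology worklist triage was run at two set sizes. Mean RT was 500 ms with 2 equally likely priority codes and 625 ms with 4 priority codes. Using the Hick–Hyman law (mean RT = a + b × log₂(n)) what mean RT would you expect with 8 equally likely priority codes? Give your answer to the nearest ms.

750 ms

Fit slope and intercept:
  b = (625 − 500) / (log₂ 4 − log₂ 2) = 125 / (2 − 1) = 125 ms/bit
  a = 500 − 125 × 1 = 375 ms
Then RT(8) = 375 + 125 × log₂ 8 = 375 + 125 × 3 ≈ 750.000 ms.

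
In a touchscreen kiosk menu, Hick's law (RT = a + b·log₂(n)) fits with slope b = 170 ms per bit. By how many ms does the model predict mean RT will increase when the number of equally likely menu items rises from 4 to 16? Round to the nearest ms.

ΔRT = (a + b log₂ n₂) − (a + b log₂ n₁) = b·(log₂ n₂ − log₂ n₁).
log₂(16) − log₂(4) = log₂(16/4) = log₂(4) = 2.
ΔRT = 170 × 2.0000 = 340.000 ms.

340 ms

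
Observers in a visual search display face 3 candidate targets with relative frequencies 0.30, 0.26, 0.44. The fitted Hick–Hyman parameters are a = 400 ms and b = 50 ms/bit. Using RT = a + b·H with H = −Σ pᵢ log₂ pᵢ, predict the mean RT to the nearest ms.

477 ms

Entropy contributions −pᵢ log₂ pᵢ: 0.5211, 0.5053, 0.5211; sum H = 1.5475 bits.
RT = a + bH = 400 + 50·1.5475 = 477.38 ms.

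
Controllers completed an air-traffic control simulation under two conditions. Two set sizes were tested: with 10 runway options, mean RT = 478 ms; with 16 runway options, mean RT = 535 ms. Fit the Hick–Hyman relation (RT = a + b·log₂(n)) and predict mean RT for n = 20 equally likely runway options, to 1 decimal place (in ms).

RT is linear in log₂ n, so two points fix the line:
  b = (535 − 478) / (log₂ 16 − log₂ 10) = 57 / (4 − 3.3219) = 84.062 ms/bit
  a = 478 − 84.062 × 3.3219 = 198.752 ms
Then RT(20) = 198.752 + 84.062 × log₂ 20 = 198.752 + 84.062 × 4.3219 ≈ 562.062 ms.

562.1 ms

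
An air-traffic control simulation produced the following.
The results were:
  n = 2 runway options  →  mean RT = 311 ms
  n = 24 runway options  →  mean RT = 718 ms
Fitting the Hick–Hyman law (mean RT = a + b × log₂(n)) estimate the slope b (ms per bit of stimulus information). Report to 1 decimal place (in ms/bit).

113.5 ms/bit

The slope on a log₂ axis is (718 − 311) / (4.5850 − 1) = 113.530 ms/bit.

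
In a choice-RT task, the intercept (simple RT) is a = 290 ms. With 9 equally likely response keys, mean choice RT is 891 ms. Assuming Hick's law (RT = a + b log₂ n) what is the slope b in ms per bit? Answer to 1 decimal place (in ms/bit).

189.6 ms/bit

log₂(9) = 3.1699 bits.
b = (RT − a)/log₂ n = (891 − 290) / 3.1699 = 189.594 ms/bit.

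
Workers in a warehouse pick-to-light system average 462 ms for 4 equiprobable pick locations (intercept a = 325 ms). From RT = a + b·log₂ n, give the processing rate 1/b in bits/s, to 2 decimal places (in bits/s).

14.60 bits/s

Choice component = 462 − 325 = 137 ms over log₂(4) = 2 bits.
b = 137 / 2 = 68.500 ms/bit, so 1/b = 14.599 bits/s.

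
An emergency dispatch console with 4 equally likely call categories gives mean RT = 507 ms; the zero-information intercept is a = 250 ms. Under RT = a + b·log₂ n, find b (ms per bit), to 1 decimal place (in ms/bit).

b = (507 − 250) / log₂(4) = 257 / 2 = 128.500 ms/bit.

128.5 ms/bit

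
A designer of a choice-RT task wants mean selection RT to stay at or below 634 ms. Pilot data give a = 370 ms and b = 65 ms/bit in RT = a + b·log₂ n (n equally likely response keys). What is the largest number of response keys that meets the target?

65·log₂ n ≤ 634 − 370 = 264, giving log₂ n ≤ 4.0615 and n ≤ 16.697. The largest whole number is 16.

16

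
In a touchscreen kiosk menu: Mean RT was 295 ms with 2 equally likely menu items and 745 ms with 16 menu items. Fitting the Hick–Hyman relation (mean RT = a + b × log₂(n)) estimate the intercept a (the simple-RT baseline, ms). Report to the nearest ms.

b = (RT₂ − RT₁)/(log₂ n₂ − log₂ n₁) = (745 − 295)/(4 − 1) = 150 ms/bit.
a = RT₁ − b·log₂ n₁ = 295 − 150 × 1 = 145.000 ms.

145 ms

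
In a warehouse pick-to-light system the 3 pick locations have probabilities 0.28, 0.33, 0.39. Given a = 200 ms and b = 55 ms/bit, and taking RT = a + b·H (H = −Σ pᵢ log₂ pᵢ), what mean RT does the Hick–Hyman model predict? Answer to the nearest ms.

Entropy contributions −pᵢ log₂ pᵢ: 0.5142, 0.5278, 0.5298; sum H = 1.5718 bits.
RT = a + bH = 200 + 55·1.5718 = 286.45 ms.

286 ms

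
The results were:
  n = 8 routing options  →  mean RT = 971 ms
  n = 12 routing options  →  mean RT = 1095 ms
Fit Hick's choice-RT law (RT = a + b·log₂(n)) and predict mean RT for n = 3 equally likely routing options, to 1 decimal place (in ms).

671.0 ms

Solve the two-equation system in a and b:
  b = (1095 − 971) / (log₂ 12 − log₂ 8) = 124 / (3.5850 − 3) = 211.979 ms/bit
  a = 971 − 211.979 × 3 = 335.062 ms
Then RT(3) = 335.062 + 211.979 × log₂ 3 = 335.062 + 211.979 × 1.5850 ≈ 671.041 ms.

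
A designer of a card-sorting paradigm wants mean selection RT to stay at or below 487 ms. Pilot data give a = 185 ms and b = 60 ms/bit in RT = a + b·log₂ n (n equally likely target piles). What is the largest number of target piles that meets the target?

32

60·log₂ n ≤ 487 − 185 = 302, giving log₂ n ≤ 5.0333 and n ≤ 32.748. The largest whole number is 32.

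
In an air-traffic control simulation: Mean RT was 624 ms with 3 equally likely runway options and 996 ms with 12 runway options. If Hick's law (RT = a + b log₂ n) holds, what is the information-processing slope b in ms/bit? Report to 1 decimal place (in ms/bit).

186.0 ms/bit

b = (RT₂ − RT₁)/(log₂ n₂ − log₂ n₁) = (996 − 624)/(3.5850 − 1.5850) = 186.000 ms/bit.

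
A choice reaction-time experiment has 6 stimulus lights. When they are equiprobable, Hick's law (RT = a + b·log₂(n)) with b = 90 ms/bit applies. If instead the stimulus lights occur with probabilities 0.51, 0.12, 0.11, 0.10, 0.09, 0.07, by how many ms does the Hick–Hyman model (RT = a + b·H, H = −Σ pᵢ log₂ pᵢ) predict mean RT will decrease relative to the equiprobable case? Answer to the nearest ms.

The RT saving is b·ΔH. Equiprobable H₀ = log₂(6) = 2.5850 bits; with the given probabilities H = 2.1262 bits.
b·(H₀ − H) = 90 × (2.5850 − 2.1262) = 41.29 ms.

41 ms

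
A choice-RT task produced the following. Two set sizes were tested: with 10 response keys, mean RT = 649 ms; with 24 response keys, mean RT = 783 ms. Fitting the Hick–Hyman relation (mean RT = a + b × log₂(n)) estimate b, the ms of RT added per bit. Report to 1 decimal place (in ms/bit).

106.1 ms/bit

Slope: b = (783 − 649) / (log₂ 24 − log₂ 10) = 134/1.2630 = 106.094 ms/bit.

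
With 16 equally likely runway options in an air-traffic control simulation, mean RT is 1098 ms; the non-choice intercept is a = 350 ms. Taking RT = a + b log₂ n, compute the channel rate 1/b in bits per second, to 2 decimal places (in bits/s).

Choice component = 1098 − 350 = 748 ms over log₂(16) = 4 bits.
b = 748 / 4 = 187.000 ms/bit, so 1/b = 5.348 bits/s.

5.35 bits/s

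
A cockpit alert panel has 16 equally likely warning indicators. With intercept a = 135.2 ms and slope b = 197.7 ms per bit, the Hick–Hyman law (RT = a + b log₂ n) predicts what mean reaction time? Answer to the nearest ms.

log₂(16) = 4 bits, so RT = 135.2 + 197.7 × 4 ≈ 926.000 ms.

926 ms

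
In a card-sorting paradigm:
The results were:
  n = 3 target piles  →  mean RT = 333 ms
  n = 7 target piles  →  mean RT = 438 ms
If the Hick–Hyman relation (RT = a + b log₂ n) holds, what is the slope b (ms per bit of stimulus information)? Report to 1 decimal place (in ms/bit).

b = (RT₂ − RT₁)/(log₂ n₂ − log₂ n₁) = (438 − 333)/(2.8074 − 1.5850) = 85.897 ms/bit.

85.9 ms/bit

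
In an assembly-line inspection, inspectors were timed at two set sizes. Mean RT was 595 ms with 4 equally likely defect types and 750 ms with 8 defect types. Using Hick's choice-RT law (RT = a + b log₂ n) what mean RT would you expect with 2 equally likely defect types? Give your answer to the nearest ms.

440 ms

With log₂ n on the abscissa the relation is linear; from the two conditions:
  b = (750 − 595) / (log₂ 8 − log₂ 4) = 155 / (3 − 2) = 155 ms/bit
  a = 595 − 155 × 2 = 285 ms
Then RT(2) = 285 + 155 × log₂ 2 = 285 + 155 × 1 ≈ 440.000 ms.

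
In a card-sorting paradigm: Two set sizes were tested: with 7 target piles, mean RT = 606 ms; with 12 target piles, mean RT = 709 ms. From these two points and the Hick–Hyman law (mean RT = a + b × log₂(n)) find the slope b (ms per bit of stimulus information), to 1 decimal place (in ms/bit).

The slope on a log₂ axis is (709 − 606) / (3.5850 − 2.8074) = 132.458 ms/bit.

132.5 ms/bit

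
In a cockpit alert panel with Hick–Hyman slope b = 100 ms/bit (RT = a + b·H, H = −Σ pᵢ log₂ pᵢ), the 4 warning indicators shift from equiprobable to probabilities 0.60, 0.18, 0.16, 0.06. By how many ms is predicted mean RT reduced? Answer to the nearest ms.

45 ms

Equiprobable entropy H₀ = log₂ 4 = 2.0000 bits.
Skewed entropy H = −Σ pᵢ log₂ pᵢ = 1.5540 bits.
ΔRT = b·(H₀ − H) = 100 × 0.4460 = 44.60 ms.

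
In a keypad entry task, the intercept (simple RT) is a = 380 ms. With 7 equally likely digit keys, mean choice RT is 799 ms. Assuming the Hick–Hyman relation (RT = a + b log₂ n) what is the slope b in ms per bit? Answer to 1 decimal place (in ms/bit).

b = (799 − 380) / log₂(7) = 419 / 2.8074 = 149.251 ms/bit.

149.3 ms/bit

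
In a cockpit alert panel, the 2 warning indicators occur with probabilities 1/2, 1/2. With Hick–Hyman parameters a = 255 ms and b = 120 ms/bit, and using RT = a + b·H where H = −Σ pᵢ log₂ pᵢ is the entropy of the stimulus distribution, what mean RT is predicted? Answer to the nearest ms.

Each term −pᵢ log₂ pᵢ: 0.5·1 + 0.5·1; summed, H = 1.000 bits.
Mean RT = a + bH = 255 + 120·1.000 = 375.00 ms.

375 ms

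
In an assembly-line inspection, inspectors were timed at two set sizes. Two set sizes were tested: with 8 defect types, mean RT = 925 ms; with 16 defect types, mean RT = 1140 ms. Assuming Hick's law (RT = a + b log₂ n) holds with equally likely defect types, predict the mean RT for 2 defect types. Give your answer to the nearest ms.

Solve the two-equation system in a and b:
  b = (1140 − 925) / (log₂ 16 − log₂ 8) = 215 / (4 − 3) = 215 ms/bit
  a = 925 − 215 × 3 = 280 ms
Then RT(2) = 280 + 215 × log₂ 2 = 280 + 215 × 1 ≈ 495.000 ms.

495 ms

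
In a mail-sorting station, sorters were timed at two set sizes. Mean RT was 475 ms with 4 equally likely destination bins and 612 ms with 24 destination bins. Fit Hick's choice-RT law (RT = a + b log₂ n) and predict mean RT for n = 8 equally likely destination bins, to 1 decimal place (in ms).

With log₂ n on the abscissa the relation is linear; from the two conditions:
  b = (612 − 475) / (log₂ 24 − log₂ 4) = 137 / (4.5850 − 2) = 52.999 ms/bit
  a = 475 − 52.999 × 2 = 369.002 ms
Then RT(8) = 369.002 + 52.999 × log₂ 8 = 369.002 + 52.999 × 3 ≈ 527.999 ms.

528.0 ms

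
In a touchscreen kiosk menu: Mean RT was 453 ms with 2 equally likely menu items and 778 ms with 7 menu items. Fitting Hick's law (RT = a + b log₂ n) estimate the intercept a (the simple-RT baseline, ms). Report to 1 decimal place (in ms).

The slope on a log₂ axis is (778 − 453) / (2.8074 − 1) = 179.821 ms/bit.
a = RT₁ − b·log₂ n₁ = 453 − 179.821 × 1 = 273.179 ms.

273.2 ms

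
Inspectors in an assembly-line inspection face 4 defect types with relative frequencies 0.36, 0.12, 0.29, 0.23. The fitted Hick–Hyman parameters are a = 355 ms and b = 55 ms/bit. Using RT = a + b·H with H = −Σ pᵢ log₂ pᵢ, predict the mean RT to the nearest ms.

460 ms

H = 0.36·log₂(1/0.36) + 0.12·log₂(1/0.12) + 0.29·log₂(1/0.29) + 0.23·log₂(1/0.23) = 1.9033 bits.
RT = 355 + 55 × 1.9033 = 459.68 ms.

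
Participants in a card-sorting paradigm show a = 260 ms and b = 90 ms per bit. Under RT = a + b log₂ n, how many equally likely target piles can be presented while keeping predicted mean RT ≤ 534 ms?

8

Information budget: (534 − 260)/90 = 3.0444 bits, so n ≤ 2^3.0444 = 8.250 → at most 8.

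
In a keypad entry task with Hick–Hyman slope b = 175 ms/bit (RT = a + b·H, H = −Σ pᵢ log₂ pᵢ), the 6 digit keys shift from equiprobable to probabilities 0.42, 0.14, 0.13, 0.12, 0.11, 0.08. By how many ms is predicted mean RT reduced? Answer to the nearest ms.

47 ms

Equiprobable entropy H₀ = log₂ 6 = 2.5850 bits.
Skewed entropy H = −Σ pᵢ log₂ pᵢ = 2.3143 bits.
ΔRT = b·(H₀ − H) = 175 × 0.2707 = 47.37 ms.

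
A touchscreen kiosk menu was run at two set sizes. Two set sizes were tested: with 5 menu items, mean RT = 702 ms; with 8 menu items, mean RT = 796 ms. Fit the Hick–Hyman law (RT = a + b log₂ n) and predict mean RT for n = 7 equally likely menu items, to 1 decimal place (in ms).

769.3 ms

Solve the two-equation system in a and b:
  b = (796 − 702) / (log₂ 8 − log₂ 5) = 94 / (3 − 2.3219) = 138.628 ms/bit
  a = 702 − 138.628 × 2.3219 = 380.115 ms
Then RT(7) = 380.115 + 138.628 × log₂ 7 = 380.115 + 138.628 × 2.8074 ≈ 769.294 ms.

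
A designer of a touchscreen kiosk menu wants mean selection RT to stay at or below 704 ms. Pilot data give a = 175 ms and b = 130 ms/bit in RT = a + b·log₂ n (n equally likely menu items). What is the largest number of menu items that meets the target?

130·log₂ n ≤ 704 − 175 = 529, giving log₂ n ≤ 4.0692 and n ≤ 16.787. The largest whole number is 16.

16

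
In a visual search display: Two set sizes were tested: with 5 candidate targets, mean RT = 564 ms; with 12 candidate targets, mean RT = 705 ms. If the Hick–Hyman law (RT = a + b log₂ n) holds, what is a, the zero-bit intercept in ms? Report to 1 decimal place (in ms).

The slope on a log₂ axis is (705 − 564) / (3.5850 − 2.3219) = 111.636 ms/bit.
a = RT₁ − b·log₂ n₁ = 564 − 111.636 × 2.3219 = 304.789 ms.

304.8 ms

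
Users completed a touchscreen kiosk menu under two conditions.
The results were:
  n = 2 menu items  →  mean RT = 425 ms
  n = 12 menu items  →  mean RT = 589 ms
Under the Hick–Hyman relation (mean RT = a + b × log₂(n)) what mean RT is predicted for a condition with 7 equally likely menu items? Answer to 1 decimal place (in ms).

Solve the two-equation system in a and b:
  b = (589 − 425) / (log₂ 12 − log₂ 2) = 164 / (3.5850 − 1) = 63.444 ms/bit
  a = 425 − 63.444 × 1 = 361.556 ms
Then RT(7) = 361.556 + 63.444 × log₂ 7 = 361.556 + 63.444 × 2.8074 ≈ 539.666 ms.

539.7 ms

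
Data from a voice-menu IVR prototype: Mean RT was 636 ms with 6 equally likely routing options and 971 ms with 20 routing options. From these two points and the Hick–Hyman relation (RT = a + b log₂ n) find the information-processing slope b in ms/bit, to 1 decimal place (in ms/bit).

Slope: b = (971 − 636) / (log₂ 20 − log₂ 6) = 335/1.7370 = 192.865 ms/bit.

192.9 ms/bit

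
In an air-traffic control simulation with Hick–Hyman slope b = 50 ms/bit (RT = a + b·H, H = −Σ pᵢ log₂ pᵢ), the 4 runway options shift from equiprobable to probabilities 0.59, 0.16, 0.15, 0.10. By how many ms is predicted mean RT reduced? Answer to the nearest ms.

Equiprobable entropy H₀ = log₂ 4 = 2.0000 bits.
Skewed entropy H = −Σ pᵢ log₂ pᵢ = 1.6149 bits.
ΔRT = b·(H₀ − H) = 50 × 0.3851 = 19.26 ms.

19 ms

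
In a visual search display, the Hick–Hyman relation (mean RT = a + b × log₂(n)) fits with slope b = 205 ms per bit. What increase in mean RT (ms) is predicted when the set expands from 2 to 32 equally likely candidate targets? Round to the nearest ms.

ΔRT = (a + b log₂ n₂) − (a + b log₂ n₁) = b·(log₂ n₂ − log₂ n₁).
log₂(32) − log₂(2) = log₂(32/2) = log₂(16) = 4.
ΔRT = 205 × 4.0000 = 820.000 ms.

820 ms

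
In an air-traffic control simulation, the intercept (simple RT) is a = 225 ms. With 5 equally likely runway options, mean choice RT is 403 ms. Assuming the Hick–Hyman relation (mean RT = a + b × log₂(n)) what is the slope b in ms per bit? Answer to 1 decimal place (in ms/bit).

76.7 ms/bit

b = (403 − 225) / log₂(5) = 178 / 2.3219 = 76.660 ms/bit.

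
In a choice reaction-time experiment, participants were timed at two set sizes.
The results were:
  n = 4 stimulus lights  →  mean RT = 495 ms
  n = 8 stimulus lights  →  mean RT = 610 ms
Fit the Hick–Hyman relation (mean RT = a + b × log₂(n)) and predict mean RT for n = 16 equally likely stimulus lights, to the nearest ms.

Fit slope and intercept:
  b = (610 − 495) / (log₂ 8 − log₂ 4) = 115 / (3 − 2) = 115 ms/bit
  a = 495 − 115 × 2 = 265 ms
Then RT(16) = 265 + 115 × log₂ 16 = 265 + 115 × 4 ≈ 725.000 ms.

725 ms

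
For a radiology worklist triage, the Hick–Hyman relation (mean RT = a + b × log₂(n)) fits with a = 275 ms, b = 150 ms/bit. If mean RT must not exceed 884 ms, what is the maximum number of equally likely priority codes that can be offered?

Set 275 + 150·log₂ n ≤ 884 → log₂ n ≤ (884 − 275)/150 = 4.0600.
So n ≤ 2^4.0600 = 16.679; the largest integer n is 16.

16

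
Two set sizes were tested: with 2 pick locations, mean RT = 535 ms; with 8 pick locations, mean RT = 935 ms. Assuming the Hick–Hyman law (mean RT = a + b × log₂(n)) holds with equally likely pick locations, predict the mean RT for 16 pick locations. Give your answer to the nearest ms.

1135 ms

Fit slope and intercept:
  b = (935 − 535) / (log₂ 8 − log₂ 2) = 400 / (3 − 1) = 200 ms/bit
  a = 535 − 200 × 1 = 335 ms
Then RT(16) = 335 + 200 × log₂ 16 = 335 + 200 × 4 ≈ 1135.000 ms.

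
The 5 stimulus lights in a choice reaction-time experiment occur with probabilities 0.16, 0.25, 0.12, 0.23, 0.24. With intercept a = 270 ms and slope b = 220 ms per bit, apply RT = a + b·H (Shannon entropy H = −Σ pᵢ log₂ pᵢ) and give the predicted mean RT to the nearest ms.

H = 0.16·log₂(1/0.16) + 0.25·log₂(1/0.25) + 0.12·log₂(1/0.12) + 0.23·log₂(1/0.23) + 0.24·log₂(1/0.24) = 2.2719 bits.
RT = 270 + 220 × 2.2719 = 769.82 ms.

770 ms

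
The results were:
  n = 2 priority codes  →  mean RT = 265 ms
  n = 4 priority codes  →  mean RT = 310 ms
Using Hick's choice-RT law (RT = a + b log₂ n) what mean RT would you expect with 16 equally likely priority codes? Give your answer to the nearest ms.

400 ms

With log₂ n on the abscissa the relation is linear; from the two conditions:
  b = (310 − 265) / (log₂ 4 − log₂ 2) = 45 / (2 − 1) = 45 ms/bit
  a = 265 − 45 × 1 = 220 ms
Then RT(16) = 220 + 45 × log₂ 16 = 220 + 45 × 4 ≈ 400.000 ms.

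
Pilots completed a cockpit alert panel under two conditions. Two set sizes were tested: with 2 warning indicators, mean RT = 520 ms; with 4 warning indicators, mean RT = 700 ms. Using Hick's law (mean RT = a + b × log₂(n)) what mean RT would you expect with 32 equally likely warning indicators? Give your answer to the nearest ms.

1240 ms

RT is linear in log₂ n, so two points fix the line:
  b = (700 − 520) / (log₂ 4 − log₂ 2) = 180 / (2 − 1) = 180 ms/bit
  a = 520 − 180 × 1 = 340 ms
Then RT(32) = 340 + 180 × log₂ 32 = 340 + 180 × 5 ≈ 1240.000 ms.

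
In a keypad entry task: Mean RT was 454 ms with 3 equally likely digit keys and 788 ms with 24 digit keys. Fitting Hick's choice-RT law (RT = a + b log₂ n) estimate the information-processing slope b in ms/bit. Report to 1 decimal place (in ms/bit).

The slope on a log₂ axis is (788 − 454) / (4.5850 − 1.5850) = 111.333 ms/bit.

111.3 ms/bit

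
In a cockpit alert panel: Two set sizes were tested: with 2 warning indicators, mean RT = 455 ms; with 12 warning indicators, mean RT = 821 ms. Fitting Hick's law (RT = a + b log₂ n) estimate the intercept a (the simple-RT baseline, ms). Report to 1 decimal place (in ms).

313.4 ms

b = (RT₂ − RT₁)/(log₂ n₂ − log₂ n₁) = (821 − 455)/(3.5850 − 1) = 141.588 ms/bit.
Intercept: a = 455 − 141.588·log₂(2) = 313.412 ms.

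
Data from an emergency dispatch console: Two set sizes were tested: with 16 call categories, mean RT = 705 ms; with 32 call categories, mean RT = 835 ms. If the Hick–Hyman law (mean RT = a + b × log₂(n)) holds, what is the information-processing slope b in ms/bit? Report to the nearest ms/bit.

130 ms/bit

Slope: b = (835 − 705) / (log₂ 32 − log₂ 16) = 130/1.0000 = 130 ms/bit.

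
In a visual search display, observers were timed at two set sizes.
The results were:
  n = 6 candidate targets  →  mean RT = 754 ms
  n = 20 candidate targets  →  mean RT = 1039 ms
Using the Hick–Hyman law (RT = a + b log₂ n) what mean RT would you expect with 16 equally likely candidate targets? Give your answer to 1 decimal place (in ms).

986.2 ms

Fit slope and intercept:
  b = (1039 − 754) / (log₂ 20 − log₂ 6) = 285 / (4.3219 − 2.5850) = 164.079 ms/bit
  a = 754 − 164.079 × 2.5850 = 329.861 ms
Then RT(16) = 329.861 + 164.079 × log₂ 16 = 329.861 + 164.079 × 4 ≈ 986.178 ms.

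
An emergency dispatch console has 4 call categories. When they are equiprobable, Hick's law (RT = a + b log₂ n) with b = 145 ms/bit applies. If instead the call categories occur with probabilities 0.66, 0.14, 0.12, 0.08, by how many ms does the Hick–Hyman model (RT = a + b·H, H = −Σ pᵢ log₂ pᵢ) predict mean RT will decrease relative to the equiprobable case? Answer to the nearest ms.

80 ms

Equiprobable entropy H₀ = log₂ 4 = 2.0000 bits.
Skewed entropy H = −Σ pᵢ log₂ pᵢ = 1.4513 bits.
ΔRT = b·(H₀ − H) = 145 × 0.5487 = 79.56 ms.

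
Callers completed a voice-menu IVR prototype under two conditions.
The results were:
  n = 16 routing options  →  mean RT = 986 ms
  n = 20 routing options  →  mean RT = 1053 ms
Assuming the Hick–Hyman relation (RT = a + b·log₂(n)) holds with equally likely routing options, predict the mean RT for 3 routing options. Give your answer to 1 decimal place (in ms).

RT is linear in log₂ n, so two points fix the line:
  b = (1053 − 986) / (log₂ 20 − log₂ 16) = 67 / (4.3219 − 4) = 208.121 ms/bit
  a = 986 − 208.121 × 4 = 153.516 ms
Then RT(3) = 153.516 + 208.121 × log₂ 3 = 153.516 + 208.121 × 1.5850 ≈ 483.380 ms.

483.4 ms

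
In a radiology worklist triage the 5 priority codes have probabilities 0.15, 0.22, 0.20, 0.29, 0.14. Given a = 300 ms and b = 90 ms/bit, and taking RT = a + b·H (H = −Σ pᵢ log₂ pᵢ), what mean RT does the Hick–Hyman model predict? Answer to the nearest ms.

504 ms

H = 0.15·log₂(1/0.15) + 0.22·log₂(1/0.22) + 0.20·log₂(1/0.20) + 0.29·log₂(1/0.29) + 0.14·log₂(1/0.14) = 2.2705 bits.
RT = 300 + 90 × 2.2705 = 504.35 ms.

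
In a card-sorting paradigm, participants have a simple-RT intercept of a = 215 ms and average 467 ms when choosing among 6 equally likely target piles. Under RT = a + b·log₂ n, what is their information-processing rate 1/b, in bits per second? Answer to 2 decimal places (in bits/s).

b = (467 − 215)/log₂ 6 = 252/2.5850 = 97.487 ms per bit = 0.09749 s/bit; the reciprocal is 10.258 bits/s.

10.26 bits/s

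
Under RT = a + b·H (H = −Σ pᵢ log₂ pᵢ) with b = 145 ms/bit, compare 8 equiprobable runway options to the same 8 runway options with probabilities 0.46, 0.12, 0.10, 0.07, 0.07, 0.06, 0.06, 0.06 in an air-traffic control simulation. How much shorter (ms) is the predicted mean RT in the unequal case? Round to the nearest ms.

75 ms

Equiprobable entropy H₀ = log₂ 8 = 3.0000 bits.
Skewed entropy H = −Σ pᵢ log₂ pᵢ = 2.4823 bits.
ΔRT = b·(H₀ − H) = 145 × 0.5177 = 75.07 ms.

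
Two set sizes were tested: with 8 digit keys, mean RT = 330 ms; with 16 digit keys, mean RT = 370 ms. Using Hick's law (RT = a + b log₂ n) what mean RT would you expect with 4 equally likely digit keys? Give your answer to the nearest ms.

With log₂ n on the abscissa the relation is linear; from the two conditions:
  b = (370 − 330) / (log₂ 16 − log₂ 8) = 40 / (4 − 3) = 40 ms/bit
  a = 330 − 40 × 3 = 210 ms
Then RT(4) = 210 + 40 × log₂ 4 = 210 + 40 × 2 ≈ 290.000 ms.

290 ms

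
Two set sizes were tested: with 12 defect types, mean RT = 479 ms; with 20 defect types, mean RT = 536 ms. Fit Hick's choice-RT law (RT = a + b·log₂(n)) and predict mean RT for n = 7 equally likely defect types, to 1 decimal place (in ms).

Fit slope and intercept:
  b = (536 − 479) / (log₂ 20 − log₂ 12) = 57 / (4.3219 − 3.5850) = 77.344 ms/bit
  a = 479 − 77.344 × 3.5850 = 201.724 ms
Then RT(7) = 201.724 + 77.344 × log₂ 7 = 201.724 + 77.344 × 2.8074 ≈ 418.857 ms.

418.9 ms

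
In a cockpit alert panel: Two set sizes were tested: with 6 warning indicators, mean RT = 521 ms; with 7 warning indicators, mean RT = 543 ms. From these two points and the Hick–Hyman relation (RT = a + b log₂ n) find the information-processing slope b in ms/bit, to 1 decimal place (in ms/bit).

Slope: b = (543 − 521) / (log₂ 7 − log₂ 6) = 22/0.2224 = 98.924 ms/bit.

98.9 ms/bit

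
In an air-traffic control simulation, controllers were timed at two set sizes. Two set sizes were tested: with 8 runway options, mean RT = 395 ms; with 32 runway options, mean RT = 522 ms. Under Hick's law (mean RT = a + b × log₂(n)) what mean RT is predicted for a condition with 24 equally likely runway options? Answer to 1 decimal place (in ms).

With log₂ n on the abscissa the relation is linear; from the two conditions:
  b = (522 − 395) / (log₂ 32 − log₂ 8) = 127 / (5 − 3) = 63.500 ms/bit
  a = 395 − 63.500 × 3 = 204.500 ms
Then RT(24) = 204.500 + 63.500 × log₂ 24 = 204.500 + 63.500 × 4.5850 ≈ 495.645 ms.

495.6 ms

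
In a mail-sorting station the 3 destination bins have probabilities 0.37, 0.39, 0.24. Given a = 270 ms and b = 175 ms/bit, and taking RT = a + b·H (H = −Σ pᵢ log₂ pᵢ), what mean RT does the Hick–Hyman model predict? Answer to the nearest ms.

Entropy contributions −pᵢ log₂ pᵢ: 0.5307, 0.5298, 0.4941; sum H = 1.5547 bits.
RT = a + bH = 270 + 175·1.5547 = 542.07 ms.

542 ms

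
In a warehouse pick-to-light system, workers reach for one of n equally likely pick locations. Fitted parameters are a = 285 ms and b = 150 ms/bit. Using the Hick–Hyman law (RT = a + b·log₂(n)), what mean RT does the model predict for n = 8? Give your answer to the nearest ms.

735 ms

log₂(8) = 3 bits, so RT = 285 + 150 × 3 ≈ 735.000 ms.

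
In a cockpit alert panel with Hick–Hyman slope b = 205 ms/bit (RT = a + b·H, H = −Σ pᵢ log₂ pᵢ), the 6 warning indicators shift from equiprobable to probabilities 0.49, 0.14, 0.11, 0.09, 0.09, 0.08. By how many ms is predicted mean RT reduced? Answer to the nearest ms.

The RT saving is b·ΔH. Equiprobable H₀ = log₂(6) = 2.5850 bits; with the given probabilities H = 2.1685 bits.
b·(H₀ − H) = 205 × (2.5850 − 2.1685) = 85.38 ms.

85 ms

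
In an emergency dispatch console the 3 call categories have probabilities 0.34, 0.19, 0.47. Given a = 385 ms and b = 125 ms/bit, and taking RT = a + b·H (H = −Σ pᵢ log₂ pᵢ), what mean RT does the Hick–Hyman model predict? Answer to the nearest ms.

Entropy contributions −pᵢ log₂ pᵢ: 0.5292, 0.4552, 0.5120; sum H = 1.4964 bits.
RT = a + bH = 385 + 125·1.4964 = 572.04 ms.

572 ms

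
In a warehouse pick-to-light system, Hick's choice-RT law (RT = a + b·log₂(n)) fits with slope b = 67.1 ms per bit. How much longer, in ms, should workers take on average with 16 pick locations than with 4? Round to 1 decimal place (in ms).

ΔRT = (a + b log₂ n₂) − (a + b log₂ n₁) = b·(log₂ n₂ − log₂ n₁).
log₂(16) − log₂(4) = log₂(16/4) = log₂(4) = 2.
ΔRT = 67.1 × 2.0000 = 134.200 ms.

134.2 ms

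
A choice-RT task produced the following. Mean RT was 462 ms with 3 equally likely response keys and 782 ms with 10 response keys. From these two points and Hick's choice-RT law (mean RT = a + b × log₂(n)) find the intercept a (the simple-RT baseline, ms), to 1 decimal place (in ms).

170.0 ms

b = (RT₂ − RT₁)/(log₂ n₂ − log₂ n₁) = (782 − 462)/(3.3219 − 1.5850) = 184.229 ms/bit.
a = RT₁ − b·log₂ n₁ = 462 − 184.229 × 1.5850 = 170.003 ms.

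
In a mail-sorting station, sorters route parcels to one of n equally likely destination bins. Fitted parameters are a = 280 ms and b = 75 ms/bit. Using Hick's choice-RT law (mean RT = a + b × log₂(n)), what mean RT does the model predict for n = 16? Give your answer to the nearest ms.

580 ms

log₂(16) = 4 bits, so RT = 280 + 75 × 4 ≈ 580.000 ms.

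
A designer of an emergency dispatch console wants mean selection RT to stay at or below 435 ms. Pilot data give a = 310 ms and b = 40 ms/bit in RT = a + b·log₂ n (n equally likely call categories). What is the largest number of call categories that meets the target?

40·log₂ n ≤ 435 − 310 = 125, giving log₂ n ≤ 3.1250 and n ≤ 8.724. The largest whole number is 8.

8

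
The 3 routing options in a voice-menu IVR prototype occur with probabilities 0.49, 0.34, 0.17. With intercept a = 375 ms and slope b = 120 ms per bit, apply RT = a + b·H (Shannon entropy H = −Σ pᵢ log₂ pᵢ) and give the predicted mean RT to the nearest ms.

Entropy contributions −pᵢ log₂ pᵢ: 0.5043, 0.5292, 0.4346; sum H = 1.4680 bits.
RT = a + bH = 375 + 120·1.4680 = 551.17 ms.

551 ms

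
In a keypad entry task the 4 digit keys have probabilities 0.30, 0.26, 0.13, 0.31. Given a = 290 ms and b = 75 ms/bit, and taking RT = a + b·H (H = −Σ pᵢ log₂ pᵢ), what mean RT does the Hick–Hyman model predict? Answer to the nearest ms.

435 ms

H = 0.30·log₂(1/0.30) + 0.26·log₂(1/0.26) + 0.13·log₂(1/0.13) + 0.31·log₂(1/0.31) = 1.9328 bits.
RT = 290 + 75 × 1.9328 = 434.96 ms.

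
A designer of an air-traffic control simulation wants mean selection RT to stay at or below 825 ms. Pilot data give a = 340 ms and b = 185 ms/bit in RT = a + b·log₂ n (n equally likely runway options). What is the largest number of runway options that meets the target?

6

185·log₂ n ≤ 825 − 340 = 485, giving log₂ n ≤ 2.6216 and n ≤ 6.154. The largest whole number is 6.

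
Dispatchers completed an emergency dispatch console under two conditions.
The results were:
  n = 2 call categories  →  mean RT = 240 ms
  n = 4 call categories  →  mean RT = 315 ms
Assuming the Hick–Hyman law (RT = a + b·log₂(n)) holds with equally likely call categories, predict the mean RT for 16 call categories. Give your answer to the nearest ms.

With log₂ n on the abscissa the relation is linear; from the two conditions:
  b = (315 − 240) / (log₂ 4 − log₂ 2) = 75 / (2 − 1) = 75 ms/bit
  a = 240 − 75 × 1 = 165 ms
Then RT(16) = 165 + 75 × log₂ 16 = 165 + 75 × 4 ≈ 465.000 ms.

465 ms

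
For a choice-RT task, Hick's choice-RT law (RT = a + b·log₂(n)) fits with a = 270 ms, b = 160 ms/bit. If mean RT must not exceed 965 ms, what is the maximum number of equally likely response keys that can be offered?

20

Set 270 + 160·log₂ n ≤ 965 → log₂ n ≤ (965 − 270)/160 = 4.3438.
So n ≤ 2^4.3438 = 20.305; the largest integer n is 20.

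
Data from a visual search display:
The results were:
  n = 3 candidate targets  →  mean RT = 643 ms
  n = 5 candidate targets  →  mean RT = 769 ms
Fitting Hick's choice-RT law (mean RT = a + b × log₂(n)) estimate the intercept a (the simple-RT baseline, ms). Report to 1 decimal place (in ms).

372.0 ms

Slope: b = (769 − 643) / (log₂ 5 − log₂ 3) = 126/0.7370 = 170.971 ms/bit.
Intercept: a = 643 − 170.971·log₂(3) = 372.017 ms.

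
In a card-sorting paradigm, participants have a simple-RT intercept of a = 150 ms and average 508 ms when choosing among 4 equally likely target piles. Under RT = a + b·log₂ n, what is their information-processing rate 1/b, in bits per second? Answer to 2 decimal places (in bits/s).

Choice component = 508 − 150 = 358 ms over log₂(4) = 2 bits.
b = 358 / 2 = 179.000 ms/bit, so 1/b = 5.587 bits/s.

5.59 bits/s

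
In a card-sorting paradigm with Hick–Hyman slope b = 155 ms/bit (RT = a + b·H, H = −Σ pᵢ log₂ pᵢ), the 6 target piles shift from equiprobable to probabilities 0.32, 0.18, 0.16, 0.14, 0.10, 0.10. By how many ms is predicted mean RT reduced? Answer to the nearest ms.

Equiprobable entropy H₀ = log₂ 6 = 2.5850 bits.
Skewed entropy H = −Σ pᵢ log₂ pᵢ = 2.4559 bits.
ΔRT = b·(H₀ − H) = 155 × 0.1291 = 20.01 ms.

20 ms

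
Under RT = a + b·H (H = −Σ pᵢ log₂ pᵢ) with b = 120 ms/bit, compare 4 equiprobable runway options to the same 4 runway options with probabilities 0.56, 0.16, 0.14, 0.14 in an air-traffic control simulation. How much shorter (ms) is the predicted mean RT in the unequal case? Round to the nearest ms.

The RT saving is b·ΔH. Equiprobable H₀ = log₂(4) = 2.0000 bits; with the given probabilities H = 1.6857 bits.
b·(H₀ − H) = 120 × (2.0000 − 1.6857) = 37.72 ms.

38 ms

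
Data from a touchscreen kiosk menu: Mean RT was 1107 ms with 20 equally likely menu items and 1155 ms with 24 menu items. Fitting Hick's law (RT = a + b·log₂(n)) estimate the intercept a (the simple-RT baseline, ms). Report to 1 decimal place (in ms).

The slope on a log₂ axis is (1155 − 1107) / (4.5850 − 4.3219) = 182.486 ms/bit.
Intercept: a = 1107 − 182.486·log₂(20) = 318.310 ms.

318.3 ms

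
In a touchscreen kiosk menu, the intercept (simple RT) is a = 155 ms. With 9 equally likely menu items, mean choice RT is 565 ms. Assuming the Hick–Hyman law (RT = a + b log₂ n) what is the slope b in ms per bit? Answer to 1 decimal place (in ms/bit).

9 alternatives carry log₂ 9 = 3.1699 bits; the choice cost is 565 − 155 = 410 ms, so b = 410/3.1699 = 129.341 ms/bit.

129.3 ms/bit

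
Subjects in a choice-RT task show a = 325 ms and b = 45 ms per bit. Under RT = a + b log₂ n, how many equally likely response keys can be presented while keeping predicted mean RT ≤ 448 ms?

6

45·log₂ n ≤ 448 − 325 = 123, giving log₂ n ≤ 2.7333 and n ≤ 6.650. The largest whole number is 6.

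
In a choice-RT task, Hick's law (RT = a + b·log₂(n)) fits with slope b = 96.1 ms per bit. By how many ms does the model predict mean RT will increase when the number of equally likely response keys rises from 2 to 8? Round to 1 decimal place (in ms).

192.2 ms

Only the slope matters, since a is common to both: ΔRT = b·log₂(n₂/n₁).
log₂(8) − log₂(2) = log₂(8/2) = log₂(4) = 2.
ΔRT = 96.1 × 2.0000 = 192.200 ms.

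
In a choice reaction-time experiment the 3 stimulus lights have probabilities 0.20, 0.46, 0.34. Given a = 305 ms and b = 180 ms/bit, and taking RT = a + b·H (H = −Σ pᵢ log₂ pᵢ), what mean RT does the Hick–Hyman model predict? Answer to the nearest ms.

577 ms

H = 0.20·log₂(1/0.20) + 0.46·log₂(1/0.46) + 0.34·log₂(1/0.34) = 1.5089 bits.
RT = 305 + 180 × 1.5089 = 576.60 ms.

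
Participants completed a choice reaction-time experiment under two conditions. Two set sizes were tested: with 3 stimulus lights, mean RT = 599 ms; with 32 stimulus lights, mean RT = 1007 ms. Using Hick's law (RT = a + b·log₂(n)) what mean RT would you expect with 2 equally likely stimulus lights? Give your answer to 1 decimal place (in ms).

529.1 ms

With log₂ n on the abscissa the relation is linear; from the two conditions:
  b = (1007 − 599) / (log₂ 32 − log₂ 3) = 408 / (5 − 1.5850) = 119.472 ms/bit
  a = 599 − 119.472 × 1.5850 = 409.642 ms
Then RT(2) = 409.642 + 119.472 × log₂ 2 = 409.642 + 119.472 × 1 ≈ 529.114 ms.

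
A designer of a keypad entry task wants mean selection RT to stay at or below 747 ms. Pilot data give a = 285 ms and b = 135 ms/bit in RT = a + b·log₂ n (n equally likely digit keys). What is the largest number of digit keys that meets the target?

10

Information budget: (747 − 285)/135 = 3.4222 bits, so n ≤ 2^3.4222 = 10.720 → at most 10.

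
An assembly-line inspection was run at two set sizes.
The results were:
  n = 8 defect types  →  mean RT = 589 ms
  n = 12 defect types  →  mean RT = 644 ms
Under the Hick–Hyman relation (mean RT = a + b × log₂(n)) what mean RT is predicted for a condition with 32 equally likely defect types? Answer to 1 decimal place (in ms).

777.0 ms

With log₂ n on the abscissa the relation is linear; from the two conditions:
  b = (644 − 589) / (log₂ 12 − log₂ 8) = 55 / (3.5850 − 3) = 94.023 ms/bit
  a = 589 − 94.023 × 3 = 306.931 ms
Then RT(32) = 306.931 + 94.023 × log₂ 32 = 306.931 + 94.023 × 5 ≈ 777.046 ms.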